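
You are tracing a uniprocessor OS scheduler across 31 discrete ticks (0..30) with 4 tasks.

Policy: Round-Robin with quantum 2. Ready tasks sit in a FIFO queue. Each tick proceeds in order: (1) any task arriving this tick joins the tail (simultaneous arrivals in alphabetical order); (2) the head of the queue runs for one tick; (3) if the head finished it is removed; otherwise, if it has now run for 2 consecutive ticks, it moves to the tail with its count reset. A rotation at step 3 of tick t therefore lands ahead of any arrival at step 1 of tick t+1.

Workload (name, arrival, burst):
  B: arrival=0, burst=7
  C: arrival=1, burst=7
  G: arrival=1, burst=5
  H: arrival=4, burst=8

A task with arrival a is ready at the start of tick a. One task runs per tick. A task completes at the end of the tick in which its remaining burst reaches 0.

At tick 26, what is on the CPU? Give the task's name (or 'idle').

running at tick 26 = H

t=0: queue=[B] q_used=0 → run B
t=1: queue=[B,C,G] q_used=1 → run B
t=2: queue=[C,G,B] q_used=0 → run C
t=3: queue=[C,G,B] q_used=1 → run C
t=4: queue=[G,B,C,H] q_used=0 → run G
t=5: queue=[G,B,C,H] q_used=1 → run G
t=6: queue=[B,C,H,G] q_used=0 → run B
t=7: queue=[B,C,H,G] q_used=1 → run B
t=8: queue=[C,H,G,B] q_used=0 → run C
t=9: queue=[C,H,G,B] q_used=1 → run C
t=10: queue=[H,G,B,C] q_used=0 → run H
t=11: queue=[H,G,B,C] q_used=1 → run H
t=12: queue=[G,B,C,H] q_used=0 → run G
t=13: queue=[G,B,C,H] q_used=1 → run G
t=14: queue=[B,C,H,G] q_used=0 → run B
t=15: queue=[B,C,H,G] q_used=1 → run B
t=16: queue=[C,H,G,B] q_used=0 → run C
t=17: queue=[C,H,G,B] q_used=1 → run C
t=18: queue=[H,G,B,C] q_used=0 → run H
t=19: queue=[H,G,B,C] q_used=1 → run H
t=20: queue=[G,B,C,H] q_used=0 → run G
t=21: queue=[B,C,H] q_used=0 → run B
t=22: queue=[C,H] q_used=0 → run C
t=23: queue=[H] q_used=0 → run H
t=24: queue=[H] q_used=1 → run H
t=25: queue=[H] q_used=0 → run H
t=26: queue=[H] q_used=1 → run H
t=27: (idle)
t=28: (idle)
t=29: (idle)
t=30: (idle)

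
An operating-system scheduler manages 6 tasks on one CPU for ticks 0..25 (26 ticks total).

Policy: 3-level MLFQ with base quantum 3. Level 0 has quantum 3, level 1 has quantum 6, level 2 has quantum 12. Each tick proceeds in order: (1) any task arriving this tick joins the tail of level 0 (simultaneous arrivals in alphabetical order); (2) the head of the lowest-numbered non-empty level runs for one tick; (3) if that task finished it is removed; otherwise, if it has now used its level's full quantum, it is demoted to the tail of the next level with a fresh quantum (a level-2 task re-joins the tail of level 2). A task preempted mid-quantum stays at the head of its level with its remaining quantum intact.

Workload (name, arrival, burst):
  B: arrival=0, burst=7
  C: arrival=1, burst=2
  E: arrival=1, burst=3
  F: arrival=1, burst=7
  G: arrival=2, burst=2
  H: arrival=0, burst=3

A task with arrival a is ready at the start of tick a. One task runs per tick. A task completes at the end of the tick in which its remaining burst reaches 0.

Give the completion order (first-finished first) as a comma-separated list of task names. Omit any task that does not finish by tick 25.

completion order = H, C, E, G, B, F

t=0: L0/L1/L2 = BH/-/- → run B
t=1: L0/L1/L2 = BHCEF/-/- → run B
t=2: L0/L1/L2 = BHCEFG/-/- → run B
t=3: L0/L1/L2 = HCEFG/B/- → run H
t=4: L0/L1/L2 = HCEFG/B/- → run H
t=5: L0/L1/L2 = HCEFG/B/- → run H
t=6: L0/L1/L2 = CEFG/B/- → run C
t=7: L0/L1/L2 = CEFG/B/- → run C
t=8: L0/L1/L2 = EFG/B/- → run E
t=9: L0/L1/L2 = EFG/B/- → run E
t=10: L0/L1/L2 = EFG/B/- → run E
t=11: L0/L1/L2 = FG/B/- → run F
t=12: L0/L1/L2 = FG/B/- → run F
t=13: L0/L1/L2 = FG/B/- → run F
t=14: L0/L1/L2 = G/BF/- → run G
t=15: L0/L1/L2 = G/BF/- → run G
t=16: L0/L1/L2 = -/BF/- → run B
t=17: L0/L1/L2 = -/BF/- → run B
t=18: L0/L1/L2 = -/BF/- → run B
t=19: L0/L1/L2 = -/BF/- → run B
t=20: L0/L1/L2 = -/F/- → run F
t=21: L0/L1/L2 = -/F/- → run F
t=22: L0/L1/L2 = -/F/- → run F
t=23: L0/L1/L2 = -/F/- → run F
t=24: (idle)
t=25: (idle)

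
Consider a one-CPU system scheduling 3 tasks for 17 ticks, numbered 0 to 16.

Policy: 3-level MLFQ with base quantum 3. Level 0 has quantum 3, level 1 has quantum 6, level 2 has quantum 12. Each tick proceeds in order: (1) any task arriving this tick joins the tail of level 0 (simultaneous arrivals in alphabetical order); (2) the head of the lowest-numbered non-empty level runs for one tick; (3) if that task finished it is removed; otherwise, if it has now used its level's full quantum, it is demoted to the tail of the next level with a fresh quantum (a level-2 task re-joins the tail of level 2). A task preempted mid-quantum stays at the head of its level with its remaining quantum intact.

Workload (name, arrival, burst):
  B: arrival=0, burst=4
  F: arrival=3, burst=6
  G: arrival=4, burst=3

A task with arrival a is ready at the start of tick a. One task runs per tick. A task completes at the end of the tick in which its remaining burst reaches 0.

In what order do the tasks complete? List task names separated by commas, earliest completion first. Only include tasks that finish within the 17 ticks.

t=0: L0/L1/L2 = B/-/- → run B
t=1: L0/L1/L2 = B/-/- → run B
t=2: L0/L1/L2 = B/-/- → run B
t=3: L0/L1/L2 = F/B/- → run F
t=4: L0/L1/L2 = FG/B/- → run F
t=5: L0/L1/L2 = FG/B/- → run F
t=6: L0/L1/L2 = G/BF/- → run G
t=7: L0/L1/L2 = G/BF/- → run G
t=8: L0/L1/L2 = G/BF/- → run G
t=9: L0/L1/L2 = -/BF/- → run B
t=10: L0/L1/L2 = -/F/- → run F
t=11: L0/L1/L2 = -/F/- → run F
t=12: L0/L1/L2 = -/F/- → run F
t=13: (idle)
t=14: (idle)
t=15: (idle)
t=16: (idle)

completion order = G, B, F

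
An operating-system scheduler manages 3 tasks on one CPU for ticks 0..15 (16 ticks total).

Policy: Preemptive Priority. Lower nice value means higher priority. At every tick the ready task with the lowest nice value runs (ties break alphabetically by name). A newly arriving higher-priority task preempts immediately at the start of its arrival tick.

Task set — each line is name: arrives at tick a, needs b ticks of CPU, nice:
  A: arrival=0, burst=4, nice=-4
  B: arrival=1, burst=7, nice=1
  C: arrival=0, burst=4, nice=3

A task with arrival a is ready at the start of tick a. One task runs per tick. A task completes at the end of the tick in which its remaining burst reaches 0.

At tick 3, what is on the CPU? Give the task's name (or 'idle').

running at tick 3 = A

t=0: ready={A,C} → run A
t=1: ready={A,B,C} → run A
t=2: ready={A,B,C} → run A
t=3: ready={A,B,C} → run A
t=4: ready={B,C} → run B
t=5: ready={B,C} → run B
t=6: ready={B,C} → run B
t=7: ready={B,C} → run B
t=8: ready={B,C} → run B
t=9: ready={B,C} → run B
t=10: ready={B,C} → run B
t=11: ready={C} → run C
t=12: ready={C} → run C
t=13: ready={C} → run C
t=14: ready={C} → run C
t=15: (idle)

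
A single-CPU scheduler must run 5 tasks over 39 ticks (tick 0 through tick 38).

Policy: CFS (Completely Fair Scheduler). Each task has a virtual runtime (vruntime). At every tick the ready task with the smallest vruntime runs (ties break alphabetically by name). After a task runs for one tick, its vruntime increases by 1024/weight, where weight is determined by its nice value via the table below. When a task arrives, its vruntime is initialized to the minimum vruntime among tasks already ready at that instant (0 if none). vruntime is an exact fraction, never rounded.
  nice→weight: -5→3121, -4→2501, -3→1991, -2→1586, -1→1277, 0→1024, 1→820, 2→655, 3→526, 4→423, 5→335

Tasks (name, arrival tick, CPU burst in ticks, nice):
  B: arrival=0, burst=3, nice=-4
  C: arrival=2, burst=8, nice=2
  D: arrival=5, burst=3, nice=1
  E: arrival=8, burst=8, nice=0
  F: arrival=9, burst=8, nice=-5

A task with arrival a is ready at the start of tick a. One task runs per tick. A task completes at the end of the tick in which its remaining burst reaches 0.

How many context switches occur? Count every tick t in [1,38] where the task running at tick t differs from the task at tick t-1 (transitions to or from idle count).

context switches = 21

t=0: vr[B=0] → run B
t=1: vr[B=1024/2501] → run B
t=2: vr[B=2048/2501 C=2048/2501] → run B
t=3: vr[C=2048/2501] → run C
t=4: vr[C=3902464/1638155] → run C
t=5: vr[C=6463488/1638155 D=6463488/1638155] → run C
t=6: vr[C=9024512/1638155 D=6463488/1638155] → run D
t=7: vr[C=9024512/1638155 D=8509184/1638155] → run D
t=8: vr[C=9024512/1638155 D=2110976/327631 E=9024512/1638155] → run C
t=9: vr[C=11585536/1638155 D=2110976/327631 E=9024512/1638155 F=9024512/1638155] → run E
t=10: vr[C=11585536/1638155 D=2110976/327631 E=10662667/1638155 F=9024512/1638155] → run F
t=11: vr[C=11585536/1638155 D=2110976/327631 E=10662667/1638155 F=29842972672/5112681755] → run F
t=12: vr[C=11585536/1638155 D=2110976/327631 E=10662667/1638155 F=31520443392/5112681755] → run F
t=13: vr[C=11585536/1638155 D=2110976/327631 E=10662667/1638155 F=33197914112/5112681755] → run D
t=14: vr[C=11585536/1638155 E=10662667/1638155 F=33197914112/5112681755] → run F
t=15: vr[C=11585536/1638155 E=10662667/1638155 F=34875384832/5112681755] → run E
t=16: vr[C=11585536/1638155 E=12300822/1638155 F=34875384832/5112681755] → run F
t=17: vr[C=11585536/1638155 E=12300822/1638155 F=36552855552/5112681755] → run C
t=18: vr[C=2829312/327631 E=12300822/1638155 F=36552855552/5112681755] → run F
t=19: vr[C=2829312/327631 E=12300822/1638155 F=38230326272/5112681755] → run F
t=20: vr[C=2829312/327631 E=12300822/1638155 F=39907796992/5112681755] → run E
t=21: vr[C=2829312/327631 E=13938977/1638155 F=39907796992/5112681755] → run F
t=22: vr[C=2829312/327631 E=13938977/1638155] → run E
t=23: vr[C=2829312/327631 E=15577132/1638155] → run C
t=24: vr[C=16707584/1638155 E=15577132/1638155] → run E
t=25: vr[C=16707584/1638155 E=17215287/1638155] → run C
t=26: vr[C=19268608/1638155 E=17215287/1638155] → run E
t=27: vr[C=19268608/1638155 E=18853442/1638155] → run E
t=28: vr[C=19268608/1638155 E=20491597/1638155] → run C
t=29: vr[E=20491597/1638155] → run E
t=30: (idle)
t=31: (idle)
t=32: (idle)
t=33: (idle)
t=34: (idle)
t=35: (idle)
t=36: (idle)
t=37: (idle)
t=38: (idle)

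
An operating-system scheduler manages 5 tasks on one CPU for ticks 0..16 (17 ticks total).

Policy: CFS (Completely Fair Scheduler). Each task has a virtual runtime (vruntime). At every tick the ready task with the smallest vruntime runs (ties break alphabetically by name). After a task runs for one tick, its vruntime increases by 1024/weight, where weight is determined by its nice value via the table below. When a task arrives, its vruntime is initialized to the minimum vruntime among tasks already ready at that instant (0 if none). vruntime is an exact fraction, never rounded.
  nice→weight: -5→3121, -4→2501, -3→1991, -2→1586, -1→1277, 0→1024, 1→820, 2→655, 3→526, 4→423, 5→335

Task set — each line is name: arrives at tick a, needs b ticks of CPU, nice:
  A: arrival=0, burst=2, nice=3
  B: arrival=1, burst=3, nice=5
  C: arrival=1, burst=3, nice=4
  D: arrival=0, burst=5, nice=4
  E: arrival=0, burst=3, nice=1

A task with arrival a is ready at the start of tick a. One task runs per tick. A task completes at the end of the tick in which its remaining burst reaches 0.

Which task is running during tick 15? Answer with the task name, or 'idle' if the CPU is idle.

t=0: vr[A=0 D=0 E=0] → run A
t=1: vr[A=512/263 B=0 C=0 D=0 E=0] → run B
t=2: vr[A=512/263 B=1024/335 C=0 D=0 E=0] → run C
t=3: vr[A=512/263 B=1024/335 C=1024/423 D=0 E=0] → run D
t=4: vr[A=512/263 B=1024/335 C=1024/423 D=1024/423 E=0] → run E
t=5: vr[A=512/263 B=1024/335 C=1024/423 D=1024/423 E=256/205] → run E
t=6: vr[A=512/263 B=1024/335 C=1024/423 D=1024/423 E=512/205] → run A
t=7: vr[B=1024/335 C=1024/423 D=1024/423 E=512/205] → run C
t=8: vr[B=1024/335 C=2048/423 D=1024/423 E=512/205] → run D
t=9: vr[B=1024/335 C=2048/423 D=2048/423 E=512/205] → run E
t=10: vr[B=1024/335 C=2048/423 D=2048/423] → run B
t=11: vr[B=2048/335 C=2048/423 D=2048/423] → run C
t=12: vr[B=2048/335 D=2048/423] → run D
t=13: vr[B=2048/335 D=1024/141] → run B
t=14: vr[D=1024/141] → run D
t=15: vr[D=4096/423] → run D
t=16: (idle)

running at tick 15 = D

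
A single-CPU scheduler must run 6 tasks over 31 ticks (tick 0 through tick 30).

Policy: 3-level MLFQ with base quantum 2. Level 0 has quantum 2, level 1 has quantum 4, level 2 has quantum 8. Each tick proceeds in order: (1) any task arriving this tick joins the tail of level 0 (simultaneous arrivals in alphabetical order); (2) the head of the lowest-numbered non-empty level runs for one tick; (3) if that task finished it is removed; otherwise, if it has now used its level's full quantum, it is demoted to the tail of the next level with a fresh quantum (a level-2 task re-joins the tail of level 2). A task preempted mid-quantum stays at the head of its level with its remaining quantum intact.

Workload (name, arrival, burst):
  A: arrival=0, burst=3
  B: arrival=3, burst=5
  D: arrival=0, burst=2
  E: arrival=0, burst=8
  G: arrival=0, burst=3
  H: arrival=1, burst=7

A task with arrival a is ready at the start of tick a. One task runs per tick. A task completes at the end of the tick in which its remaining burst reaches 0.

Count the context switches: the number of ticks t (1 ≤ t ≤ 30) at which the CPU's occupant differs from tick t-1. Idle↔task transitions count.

t=0: L0/L1/L2 = ADEG/-/- → run A
t=1: L0/L1/L2 = ADEGH/-/- → run A
t=2: L0/L1/L2 = DEGH/A/- → run D
t=3: L0/L1/L2 = DEGHB/A/- → run D
t=4: L0/L1/L2 = EGHB/A/- → run E
t=5: L0/L1/L2 = EGHB/A/- → run E
t=6: L0/L1/L2 = GHB/AE/- → run G
t=7: L0/L1/L2 = GHB/AE/- → run G
t=8: L0/L1/L2 = HB/AEG/- → run H
t=9: L0/L1/L2 = HB/AEG/- → run H
t=10: L0/L1/L2 = B/AEGH/- → run B
t=11: L0/L1/L2 = B/AEGH/- → run B
t=12: L0/L1/L2 = -/AEGHB/- → run A
t=13: L0/L1/L2 = -/EGHB/- → run E
t=14: L0/L1/L2 = -/EGHB/- → run E
t=15: L0/L1/L2 = -/EGHB/- → run E
t=16: L0/L1/L2 = -/EGHB/- → run E
t=17: L0/L1/L2 = -/GHB/E → run G
t=18: L0/L1/L2 = -/HB/E → run H
t=19: L0/L1/L2 = -/HB/E → run H
t=20: L0/L1/L2 = -/HB/E → run H
t=21: L0/L1/L2 = -/HB/E → run H
t=22: L0/L1/L2 = -/B/EH → run B
t=23: L0/L1/L2 = -/B/EH → run B
t=24: L0/L1/L2 = -/B/EH → run B
t=25: L0/L1/L2 = -/-/EH → run E
t=26: L0/L1/L2 = -/-/EH → run E
t=27: L0/L1/L2 = -/-/H → run H
t=28: (idle)
t=29: (idle)
t=30: (idle)

context switches = 13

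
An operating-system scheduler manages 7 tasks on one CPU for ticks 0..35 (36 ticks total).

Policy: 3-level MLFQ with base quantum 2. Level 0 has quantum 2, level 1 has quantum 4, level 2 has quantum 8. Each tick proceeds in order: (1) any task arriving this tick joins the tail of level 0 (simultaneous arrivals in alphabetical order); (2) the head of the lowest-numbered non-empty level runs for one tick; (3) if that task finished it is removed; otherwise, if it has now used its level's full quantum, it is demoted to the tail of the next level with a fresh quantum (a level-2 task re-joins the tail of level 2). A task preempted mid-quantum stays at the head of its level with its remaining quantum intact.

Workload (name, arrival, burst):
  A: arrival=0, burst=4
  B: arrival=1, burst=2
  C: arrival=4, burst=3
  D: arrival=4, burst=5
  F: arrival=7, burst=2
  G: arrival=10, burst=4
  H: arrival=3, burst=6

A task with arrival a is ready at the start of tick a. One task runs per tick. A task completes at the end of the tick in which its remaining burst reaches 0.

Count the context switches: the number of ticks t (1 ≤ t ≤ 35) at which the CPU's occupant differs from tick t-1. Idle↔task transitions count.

context switches = 12

t=0: L0/L1/L2 = A/-/- → run A
t=1: L0/L1/L2 = AB/-/- → run A
t=2: L0/L1/L2 = B/A/- → run B
t=3: L0/L1/L2 = BH/A/- → run B
t=4: L0/L1/L2 = HCD/A/- → run H
t=5: L0/L1/L2 = HCD/A/- → run H
t=6: L0/L1/L2 = CD/AH/- → run C
t=7: L0/L1/L2 = CDF/AH/- → run C
t=8: L0/L1/L2 = DF/AHC/- → run D
t=9: L0/L1/L2 = DF/AHC/- → run D
t=10: L0/L1/L2 = FG/AHCD/- → run F
t=11: L0/L1/L2 = FG/AHCD/- → run F
t=12: L0/L1/L2 = G/AHCD/- → run G
t=13: L0/L1/L2 = G/AHCD/- → run G
t=14: L0/L1/L2 = -/AHCDG/- → run A
t=15: L0/L1/L2 = -/AHCDG/- → run A
t=16: L0/L1/L2 = -/HCDG/- → run H
t=17: L0/L1/L2 = -/HCDG/- → run H
t=18: L0/L1/L2 = -/HCDG/- → run H
t=19: L0/L1/L2 = -/HCDG/- → run H
t=20: L0/L1/L2 = -/CDG/- → run C
t=21: L0/L1/L2 = -/DG/- → run D
t=22: L0/L1/L2 = -/DG/- → run D
t=23: L0/L1/L2 = -/DG/- → run D
t=24: L0/L1/L2 = -/G/- → run G
t=25: L0/L1/L2 = -/G/- → run G
t=26: (idle)
t=27: (idle)
t=28: (idle)
t=29: (idle)
t=30: (idle)
t=31: (idle)
t=32: (idle)
t=33: (idle)
t=34: (idle)
t=35: (idle)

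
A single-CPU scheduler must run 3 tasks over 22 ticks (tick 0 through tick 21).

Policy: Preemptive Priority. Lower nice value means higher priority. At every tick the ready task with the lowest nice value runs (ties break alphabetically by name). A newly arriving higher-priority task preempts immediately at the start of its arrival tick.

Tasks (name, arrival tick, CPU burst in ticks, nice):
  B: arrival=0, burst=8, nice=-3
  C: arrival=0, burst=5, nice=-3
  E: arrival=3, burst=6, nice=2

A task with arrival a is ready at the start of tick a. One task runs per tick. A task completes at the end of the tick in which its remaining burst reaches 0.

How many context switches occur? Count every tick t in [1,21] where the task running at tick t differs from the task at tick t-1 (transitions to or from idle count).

t=0: ready={B,C} → run B
t=1: ready={B,C} → run B
t=2: ready={B,C} → run B
t=3: ready={B,C,E} → run B
t=4: ready={B,C,E} → run B
t=5: ready={B,C,E} → run B
t=6: ready={B,C,E} → run B
t=7: ready={B,C,E} → run B
t=8: ready={C,E} → run C
t=9: ready={C,E} → run C
t=10: ready={C,E} → run C
t=11: ready={C,E} → run C
t=12: ready={C,E} → run C
t=13: ready={E} → run E
t=14: ready={E} → run E
t=15: ready={E} → run E
t=16: ready={E} → run E
t=17: ready={E} → run E
t=18: ready={E} → run E
t=19: (idle)
t=20: (idle)
t=21: (idle)

context switches = 3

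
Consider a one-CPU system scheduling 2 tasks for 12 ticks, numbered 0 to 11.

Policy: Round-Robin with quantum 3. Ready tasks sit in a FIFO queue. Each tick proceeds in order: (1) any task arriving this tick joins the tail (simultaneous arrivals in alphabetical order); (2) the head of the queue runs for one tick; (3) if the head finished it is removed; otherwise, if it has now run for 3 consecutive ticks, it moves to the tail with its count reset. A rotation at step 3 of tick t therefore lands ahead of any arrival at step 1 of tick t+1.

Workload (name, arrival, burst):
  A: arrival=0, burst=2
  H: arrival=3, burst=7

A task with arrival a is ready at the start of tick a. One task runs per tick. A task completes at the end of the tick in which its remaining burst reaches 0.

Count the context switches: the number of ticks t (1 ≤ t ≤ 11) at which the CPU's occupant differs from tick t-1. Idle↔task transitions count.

context switches = 3

t=0: queue=[A] q_used=0 → run A
t=1: queue=[A] q_used=1 → run A
t=2: (idle)
t=3: queue=[H] q_used=0 → run H
t=4: queue=[H] q_used=1 → run H
t=5: queue=[H] q_used=2 → run H
t=6: queue=[H] q_used=0 → run H
t=7: queue=[H] q_used=1 → run H
t=8: queue=[H] q_used=2 → run H
t=9: queue=[H] q_used=0 → run H
t=10: (idle)
t=11: (idle)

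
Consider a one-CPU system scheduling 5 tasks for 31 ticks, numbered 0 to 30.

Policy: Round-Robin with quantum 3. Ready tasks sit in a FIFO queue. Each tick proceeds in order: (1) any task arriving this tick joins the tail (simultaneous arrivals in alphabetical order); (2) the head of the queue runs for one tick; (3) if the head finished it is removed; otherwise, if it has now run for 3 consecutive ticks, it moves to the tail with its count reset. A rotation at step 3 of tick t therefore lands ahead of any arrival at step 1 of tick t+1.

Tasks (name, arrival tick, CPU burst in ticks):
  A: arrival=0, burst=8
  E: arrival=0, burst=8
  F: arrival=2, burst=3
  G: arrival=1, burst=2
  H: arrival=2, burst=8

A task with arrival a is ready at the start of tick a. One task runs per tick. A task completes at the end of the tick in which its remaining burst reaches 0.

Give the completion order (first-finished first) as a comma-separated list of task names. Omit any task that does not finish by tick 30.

completion order = G, F, A, E, H

t=0: queue=[A,E] q_used=0 → run A
t=1: queue=[A,E,G] q_used=1 → run A
t=2: queue=[A,E,G,F,H] q_used=2 → run A
t=3: queue=[E,G,F,H,A] q_used=0 → run E
t=4: queue=[E,G,F,H,A] q_used=1 → run E
t=5: queue=[E,G,F,H,A] q_used=2 → run E
t=6: queue=[G,F,H,A,E] q_used=0 → run G
t=7: queue=[G,F,H,A,E] q_used=1 → run G
t=8: queue=[F,H,A,E] q_used=0 → run F
t=9: queue=[F,H,A,E] q_used=1 → run F
t=10: queue=[F,H,A,E] q_used=2 → run F
t=11: queue=[H,A,E] q_used=0 → run H
t=12: queue=[H,A,E] q_used=1 → run H
t=13: queue=[H,A,E] q_used=2 → run H
t=14: queue=[A,E,H] q_used=0 → run A
t=15: queue=[A,E,H] q_used=1 → run A
t=16: queue=[A,E,H] q_used=2 → run A
t=17: queue=[E,H,A] q_used=0 → run E
t=18: queue=[E,H,A] q_used=1 → run E
t=19: queue=[E,H,A] q_used=2 → run E
t=20: queue=[H,A,E] q_used=0 → run H
t=21: queue=[H,A,E] q_used=1 → run H
t=22: queue=[H,A,E] q_used=2 → run H
t=23: queue=[A,E,H] q_used=0 → run A
t=24: queue=[A,E,H] q_used=1 → run A
t=25: queue=[E,H] q_used=0 → run E
t=26: queue=[E,H] q_used=1 → run E
t=27: queue=[H] q_used=0 → run H
t=28: queue=[H] q_used=1 → run H
t=29: (idle)
t=30: (idle)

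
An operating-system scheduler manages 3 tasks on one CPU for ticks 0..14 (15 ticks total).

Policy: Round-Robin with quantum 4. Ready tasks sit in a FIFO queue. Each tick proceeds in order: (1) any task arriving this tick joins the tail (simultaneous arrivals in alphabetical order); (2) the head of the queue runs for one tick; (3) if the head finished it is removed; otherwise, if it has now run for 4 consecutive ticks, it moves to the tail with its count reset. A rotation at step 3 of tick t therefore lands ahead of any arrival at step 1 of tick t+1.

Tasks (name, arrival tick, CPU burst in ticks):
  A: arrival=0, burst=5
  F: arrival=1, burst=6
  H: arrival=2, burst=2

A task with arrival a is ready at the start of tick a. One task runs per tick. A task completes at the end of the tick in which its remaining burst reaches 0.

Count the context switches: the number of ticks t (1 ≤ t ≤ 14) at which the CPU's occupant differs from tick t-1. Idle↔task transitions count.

t=0: queue=[A] q_used=0 → run A
t=1: queue=[A,F] q_used=1 → run A
t=2: queue=[A,F,H] q_used=2 → run A
t=3: queue=[A,F,H] q_used=3 → run A
t=4: queue=[F,H,A] q_used=0 → run F
t=5: queue=[F,H,A] q_used=1 → run F
t=6: queue=[F,H,A] q_used=2 → run F
t=7: queue=[F,H,A] q_used=3 → run F
t=8: queue=[H,A,F] q_used=0 → run H
t=9: queue=[H,A,F] q_used=1 → run H
t=10: queue=[A,F] q_used=0 → run A
t=11: queue=[F] q_used=0 → run F
t=12: queue=[F] q_used=1 → run F
t=13: (idle)
t=14: (idle)

context switches = 5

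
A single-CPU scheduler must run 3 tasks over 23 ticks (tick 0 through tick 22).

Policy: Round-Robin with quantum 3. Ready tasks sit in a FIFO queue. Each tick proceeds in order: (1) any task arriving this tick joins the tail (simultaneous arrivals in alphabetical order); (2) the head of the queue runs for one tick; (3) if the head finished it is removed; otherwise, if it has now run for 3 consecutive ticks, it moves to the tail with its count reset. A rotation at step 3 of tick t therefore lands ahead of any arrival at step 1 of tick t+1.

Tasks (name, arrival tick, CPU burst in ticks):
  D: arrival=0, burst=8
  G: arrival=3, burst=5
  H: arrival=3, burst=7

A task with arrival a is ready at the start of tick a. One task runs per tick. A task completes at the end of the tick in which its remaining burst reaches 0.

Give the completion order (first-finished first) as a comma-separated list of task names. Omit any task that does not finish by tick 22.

completion order = D, G, H

t=0: queue=[D] q_used=0 → run D
t=1: queue=[D] q_used=1 → run D
t=2: queue=[D] q_used=2 → run D
t=3: queue=[D,G,H] q_used=0 → run D
t=4: queue=[D,G,H] q_used=1 → run D
t=5: queue=[D,G,H] q_used=2 → run D
t=6: queue=[G,H,D] q_used=0 → run G
t=7: queue=[G,H,D] q_used=1 → run G
t=8: queue=[G,H,D] q_used=2 → run G
t=9: queue=[H,D,G] q_used=0 → run H
t=10: queue=[H,D,G] q_used=1 → run H
t=11: queue=[H,D,G] q_used=2 → run H
t=12: queue=[D,G,H] q_used=0 → run D
t=13: queue=[D,G,H] q_used=1 → run D
t=14: queue=[G,H] q_used=0 → run G
t=15: queue=[G,H] q_used=1 → run G
t=16: queue=[H] q_used=0 → run H
t=17: queue=[H] q_used=1 → run H
t=18: queue=[H] q_used=2 → run H
t=19: queue=[H] q_used=0 → run H
t=20: (idle)
t=21: (idle)
t=22: (idle)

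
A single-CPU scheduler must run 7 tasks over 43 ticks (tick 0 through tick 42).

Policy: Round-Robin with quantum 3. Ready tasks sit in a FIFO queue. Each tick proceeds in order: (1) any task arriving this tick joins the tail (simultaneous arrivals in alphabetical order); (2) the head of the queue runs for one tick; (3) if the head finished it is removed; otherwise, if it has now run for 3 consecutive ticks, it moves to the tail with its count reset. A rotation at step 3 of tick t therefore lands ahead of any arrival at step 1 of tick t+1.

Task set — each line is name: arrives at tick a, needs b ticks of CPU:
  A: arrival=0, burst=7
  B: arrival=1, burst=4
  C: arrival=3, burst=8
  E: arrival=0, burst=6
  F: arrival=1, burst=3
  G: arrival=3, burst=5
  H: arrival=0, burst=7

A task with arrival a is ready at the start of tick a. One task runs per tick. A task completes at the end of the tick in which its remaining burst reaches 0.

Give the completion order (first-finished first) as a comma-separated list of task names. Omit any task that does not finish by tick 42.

t=0: queue=[A,E,H] q_used=0 → run A
t=1: queue=[A,E,H,B,F] q_used=1 → run A
t=2: queue=[A,E,H,B,F] q_used=2 → run A
t=3: queue=[E,H,B,F,A,C,G] q_used=0 → run E
t=4: queue=[E,H,B,F,A,C,G] q_used=1 → run E
t=5: queue=[E,H,B,F,A,C,G] q_used=2 → run E
t=6: queue=[H,B,F,A,C,G,E] q_used=0 → run H
t=7: queue=[H,B,F,A,C,G,E] q_used=1 → run H
t=8: queue=[H,B,F,A,C,G,E] q_used=2 → run H
t=9: queue=[B,F,A,C,G,E,H] q_used=0 → run B
t=10: queue=[B,F,A,C,G,E,H] q_used=1 → run B
t=11: queue=[B,F,A,C,G,E,H] q_used=2 → run B
t=12: queue=[F,A,C,G,E,H,B] q_used=0 → run F
t=13: queue=[F,A,C,G,E,H,B] q_used=1 → run F
t=14: queue=[F,A,C,G,E,H,B] q_used=2 → run F
t=15: queue=[A,C,G,E,H,B] q_used=0 → run A
t=16: queue=[A,C,G,E,H,B] q_used=1 → run A
t=17: queue=[A,C,G,E,H,B] q_used=2 → run A
t=18: queue=[C,G,E,H,B,A] q_used=0 → run C
t=19: queue=[C,G,E,H,B,A] q_used=1 → run C
t=20: queue=[C,G,E,H,B,A] q_used=2 → run C
t=21: queue=[G,E,H,B,A,C] q_used=0 → run G
t=22: queue=[G,E,H,B,A,C] q_used=1 → run G
t=23: queue=[G,E,H,B,A,C] q_used=2 → run G
t=24: queue=[E,H,B,A,C,G] q_used=0 → run E
t=25: queue=[E,H,B,A,C,G] q_used=1 → run E
t=26: queue=[E,H,B,A,C,G] q_used=2 → run E
t=27: queue=[H,B,A,C,G] q_used=0 → run H
t=28: queue=[H,B,A,C,G] q_used=1 → run H
t=29: queue=[H,B,A,C,G] q_used=2 → run H
t=30: queue=[B,A,C,G,H] q_used=0 → run B
t=31: queue=[A,C,G,H] q_used=0 → run A
t=32: queue=[C,G,H] q_used=0 → run C
t=33: queue=[C,G,H] q_used=1 → run C
t=34: queue=[C,G,H] q_used=2 → run C
t=35: queue=[G,H,C] q_used=0 → run G
t=36: queue=[G,H,C] q_used=1 → run G
t=37: queue=[H,C] q_used=0 → run H
t=38: queue=[C] q_used=0 → run C
t=39: queue=[C] q_used=1 → run C
t=40: (idle)
t=41: (idle)
t=42: (idle)

completion order = F, E, B, A, G, H, C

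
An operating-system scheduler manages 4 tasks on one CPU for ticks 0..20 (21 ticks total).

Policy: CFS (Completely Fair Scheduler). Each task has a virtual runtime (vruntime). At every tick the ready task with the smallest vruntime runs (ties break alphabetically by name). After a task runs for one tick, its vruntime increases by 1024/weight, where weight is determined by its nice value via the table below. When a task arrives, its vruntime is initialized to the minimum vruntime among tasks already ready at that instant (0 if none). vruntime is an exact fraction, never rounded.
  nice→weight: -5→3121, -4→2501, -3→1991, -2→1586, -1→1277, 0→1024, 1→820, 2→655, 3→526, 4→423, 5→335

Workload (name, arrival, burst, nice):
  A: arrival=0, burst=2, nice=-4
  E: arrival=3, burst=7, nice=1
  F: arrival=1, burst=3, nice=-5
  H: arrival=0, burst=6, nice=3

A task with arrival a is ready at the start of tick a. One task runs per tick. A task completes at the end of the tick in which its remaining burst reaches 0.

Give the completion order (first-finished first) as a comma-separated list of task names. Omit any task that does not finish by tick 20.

t=0: vr[A=0 H=0] → run A
t=1: vr[A=1024/2501 F=0 H=0] → run F
t=2: vr[A=1024/2501 F=1024/3121 H=0] → run H
t=3: vr[A=1024/2501 E=1024/3121 F=1024/3121 H=512/263] → run E
t=4: vr[A=1024/2501 E=1008896/639805 F=1024/3121 H=512/263] → run F
t=5: vr[A=1024/2501 E=1008896/639805 F=2048/3121 H=512/263] → run A
t=6: vr[E=1008896/639805 F=2048/3121 H=512/263] → run F
t=7: vr[E=1008896/639805 H=512/263] → run E
t=8: vr[E=1807872/639805 H=512/263] → run H
t=9: vr[E=1807872/639805 H=1024/263] → run E
t=10: vr[E=2606848/639805 H=1024/263] → run H
t=11: vr[E=2606848/639805 H=1536/263] → run E
t=12: vr[E=3405824/639805 H=1536/263] → run E
t=13: vr[E=840960/127961 H=1536/263] → run H
t=14: vr[E=840960/127961 H=2048/263] → run E
t=15: vr[E=5003776/639805 H=2048/263] → run H
t=16: vr[E=5003776/639805 H=2560/263] → run E
t=17: vr[H=2560/263] → run H
t=18: (idle)
t=19: (idle)
t=20: (idle)

completion order = A, F, E, H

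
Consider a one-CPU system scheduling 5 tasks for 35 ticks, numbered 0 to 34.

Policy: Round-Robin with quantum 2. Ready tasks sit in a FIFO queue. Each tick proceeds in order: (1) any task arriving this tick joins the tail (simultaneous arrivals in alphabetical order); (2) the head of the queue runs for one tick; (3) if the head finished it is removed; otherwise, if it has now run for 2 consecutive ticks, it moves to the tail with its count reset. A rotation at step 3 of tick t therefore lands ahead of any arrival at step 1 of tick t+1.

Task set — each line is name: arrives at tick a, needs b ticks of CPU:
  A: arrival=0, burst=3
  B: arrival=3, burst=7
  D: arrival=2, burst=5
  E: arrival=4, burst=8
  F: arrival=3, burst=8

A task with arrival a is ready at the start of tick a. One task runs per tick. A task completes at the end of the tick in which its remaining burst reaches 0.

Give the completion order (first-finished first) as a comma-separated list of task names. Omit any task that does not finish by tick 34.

completion order = A, D, B, F, E

t=0: queue=[A] q_used=0 → run A
t=1: queue=[A] q_used=1 → run A
t=2: queue=[A,D] q_used=0 → run A
t=3: queue=[D,B,F] q_used=0 → run D
t=4: queue=[D,B,F,E] q_used=1 → run D
t=5: queue=[B,F,E,D] q_used=0 → run B
t=6: queue=[B,F,E,D] q_used=1 → run B
t=7: queue=[F,E,D,B] q_used=0 → run F
t=8: queue=[F,E,D,B] q_used=1 → run F
t=9: queue=[E,D,B,F] q_used=0 → run E
t=10: queue=[E,D,B,F] q_used=1 → run E
t=11: queue=[D,B,F,E] q_used=0 → run D
t=12: queue=[D,B,F,E] q_used=1 → run D
t=13: queue=[B,F,E,D] q_used=0 → run B
t=14: queue=[B,F,E,D] q_used=1 → run B
t=15: queue=[F,E,D,B] q_used=0 → run F
t=16: queue=[F,E,D,B] q_used=1 → run F
t=17: queue=[E,D,B,F] q_used=0 → run E
t=18: queue=[E,D,B,F] q_used=1 → run E
t=19: queue=[D,B,F,E] q_used=0 → run D
t=20: queue=[B,F,E] q_used=0 → run B
t=21: queue=[B,F,E] q_used=1 → run B
t=22: queue=[F,E,B] q_used=0 → run F
t=23: queue=[F,E,B] q_used=1 → run F
t=24: queue=[E,B,F] q_used=0 → run E
t=25: queue=[E,B,F] q_used=1 → run E
t=26: queue=[B,F,E] q_used=0 → run B
t=27: queue=[F,E] q_used=0 → run F
t=28: queue=[F,E] q_used=1 → run F
t=29: queue=[E] q_used=0 → run E
t=30: queue=[E] q_used=1 → run E
t=31: (idle)
t=32: (idle)
t=33: (idle)
t=34: (idle)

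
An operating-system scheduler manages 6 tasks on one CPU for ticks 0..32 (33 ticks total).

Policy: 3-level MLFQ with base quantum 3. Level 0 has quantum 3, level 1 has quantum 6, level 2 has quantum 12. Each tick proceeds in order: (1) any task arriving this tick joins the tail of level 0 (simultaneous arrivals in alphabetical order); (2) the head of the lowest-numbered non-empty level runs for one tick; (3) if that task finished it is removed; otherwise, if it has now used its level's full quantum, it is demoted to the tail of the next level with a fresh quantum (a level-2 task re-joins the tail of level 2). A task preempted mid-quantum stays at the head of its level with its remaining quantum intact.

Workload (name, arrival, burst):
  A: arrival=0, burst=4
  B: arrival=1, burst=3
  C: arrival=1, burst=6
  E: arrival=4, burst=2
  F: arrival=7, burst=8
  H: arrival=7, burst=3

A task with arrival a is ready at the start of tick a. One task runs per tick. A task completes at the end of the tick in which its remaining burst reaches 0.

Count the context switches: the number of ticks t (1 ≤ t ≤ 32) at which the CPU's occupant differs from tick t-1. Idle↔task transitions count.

context switches = 9

t=0: L0/L1/L2 = A/-/- → run A
t=1: L0/L1/L2 = ABC/-/- → run A
t=2: L0/L1/L2 = ABC/-/- → run A
t=3: L0/L1/L2 = BC/A/- → run B
t=4: L0/L1/L2 = BCE/A/- → run B
t=5: L0/L1/L2 = BCE/A/- → run B
t=6: L0/L1/L2 = CE/A/- → run C
t=7: L0/L1/L2 = CEFH/A/- → run C
t=8: L0/L1/L2 = CEFH/A/- → run C
t=9: L0/L1/L2 = EFH/AC/- → run E
t=10: L0/L1/L2 = EFH/AC/- → run E
t=11: L0/L1/L2 = FH/AC/- → run F
t=12: L0/L1/L2 = FH/AC/- → run F
t=13: L0/L1/L2 = FH/AC/- → run F
t=14: L0/L1/L2 = H/ACF/- → run H
t=15: L0/L1/L2 = H/ACF/- → run H
t=16: L0/L1/L2 = H/ACF/- → run H
t=17: L0/L1/L2 = -/ACF/- → run A
t=18: L0/L1/L2 = -/CF/- → run C
t=19: L0/L1/L2 = -/CF/- → run C
t=20: L0/L1/L2 = -/CF/- → run C
t=21: L0/L1/L2 = -/F/- → run F
t=22: L0/L1/L2 = -/F/- → run F
t=23: L0/L1/L2 = -/F/- → run F
t=24: L0/L1/L2 = -/F/- → run F
t=25: L0/L1/L2 = -/F/- → run F
t=26: (idle)
t=27: (idle)
t=28: (idle)
t=29: (idle)
t=30: (idle)
t=31: (idle)
t=32: (idle)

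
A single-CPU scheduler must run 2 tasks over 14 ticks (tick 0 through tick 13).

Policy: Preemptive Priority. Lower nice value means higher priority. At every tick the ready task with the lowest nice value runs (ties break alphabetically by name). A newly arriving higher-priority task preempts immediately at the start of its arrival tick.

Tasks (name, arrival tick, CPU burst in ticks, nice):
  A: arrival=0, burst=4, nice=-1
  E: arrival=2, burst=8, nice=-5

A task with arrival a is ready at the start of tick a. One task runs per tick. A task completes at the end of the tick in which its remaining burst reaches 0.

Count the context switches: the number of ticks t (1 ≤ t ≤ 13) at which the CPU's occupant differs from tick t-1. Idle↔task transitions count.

t=0: ready={A} → run A
t=1: ready={A} → run A
t=2: ready={A,E} → run E
t=3: ready={A,E} → run E
t=4: ready={A,E} → run E
t=5: ready={A,E} → run E
t=6: ready={A,E} → run E
t=7: ready={A,E} → run E
t=8: ready={A,E} → run E
t=9: ready={A,E} → run E
t=10: ready={A} → run A
t=11: ready={A} → run A
t=12: (idle)
t=13: (idle)

context switches = 3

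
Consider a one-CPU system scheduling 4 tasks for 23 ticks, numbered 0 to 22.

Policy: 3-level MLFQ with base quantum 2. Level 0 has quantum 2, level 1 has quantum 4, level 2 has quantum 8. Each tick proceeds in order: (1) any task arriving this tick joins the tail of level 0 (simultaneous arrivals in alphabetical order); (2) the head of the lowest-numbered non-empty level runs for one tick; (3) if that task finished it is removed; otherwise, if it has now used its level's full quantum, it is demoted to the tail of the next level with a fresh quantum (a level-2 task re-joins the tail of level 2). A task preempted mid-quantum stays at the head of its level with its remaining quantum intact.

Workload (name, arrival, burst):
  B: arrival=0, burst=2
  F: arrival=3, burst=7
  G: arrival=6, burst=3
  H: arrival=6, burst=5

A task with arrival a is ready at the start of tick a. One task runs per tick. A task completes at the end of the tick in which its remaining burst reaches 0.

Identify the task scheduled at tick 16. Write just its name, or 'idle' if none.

running at tick 16 = H

t=0: L0/L1/L2 = B/-/- → run B
t=1: L0/L1/L2 = B/-/- → run B
t=2: (idle)
t=3: L0/L1/L2 = F/-/- → run F
t=4: L0/L1/L2 = F/-/- → run F
t=5: L0/L1/L2 = -/F/- → run F
t=6: L0/L1/L2 = GH/F/- → run G
t=7: L0/L1/L2 = GH/F/- → run G
t=8: L0/L1/L2 = H/FG/- → run H
t=9: L0/L1/L2 = H/FG/- → run H
t=10: L0/L1/L2 = -/FGH/- → run F
t=11: L0/L1/L2 = -/FGH/- → run F
t=12: L0/L1/L2 = -/FGH/- → run F
t=13: L0/L1/L2 = -/GH/F → run G
t=14: L0/L1/L2 = -/H/F → run H
t=15: L0/L1/L2 = -/H/F → run H
t=16: L0/L1/L2 = -/H/F → run H
t=17: L0/L1/L2 = -/-/F → run F
t=18: (idle)
t=19: (idle)
t=20: (idle)
t=21: (idle)
t=22: (idle)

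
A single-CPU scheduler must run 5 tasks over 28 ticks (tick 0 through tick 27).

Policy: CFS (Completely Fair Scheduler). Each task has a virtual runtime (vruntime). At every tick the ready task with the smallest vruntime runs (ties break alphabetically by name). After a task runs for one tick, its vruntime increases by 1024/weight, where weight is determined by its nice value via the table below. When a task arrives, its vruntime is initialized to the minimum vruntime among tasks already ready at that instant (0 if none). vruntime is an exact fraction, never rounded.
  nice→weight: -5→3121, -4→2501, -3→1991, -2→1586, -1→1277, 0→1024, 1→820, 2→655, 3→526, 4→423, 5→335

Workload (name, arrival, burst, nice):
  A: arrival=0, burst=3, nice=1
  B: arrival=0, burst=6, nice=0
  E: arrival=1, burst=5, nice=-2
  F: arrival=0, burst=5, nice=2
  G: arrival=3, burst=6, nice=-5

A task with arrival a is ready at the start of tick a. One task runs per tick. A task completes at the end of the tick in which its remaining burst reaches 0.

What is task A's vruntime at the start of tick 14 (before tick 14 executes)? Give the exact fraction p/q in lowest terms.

t=0: vr[A=0 B=0 F=0] → run A
t=1: vr[A=256/205 B=0 E=0 F=0] → run B
t=2: vr[A=256/205 B=1 E=0 F=0] → run E
t=3: vr[A=256/205 B=1 E=512/793 F=0 G=0] → run F
t=4: vr[A=256/205 B=1 E=512/793 F=1024/655 G=0] → run G
t=5: vr[A=256/205 B=1 E=512/793 F=1024/655 G=1024/3121] → run G
t=6: vr[A=256/205 B=1 E=512/793 F=1024/655 G=2048/3121] → run E
t=7: vr[A=256/205 B=1 E=1024/793 F=1024/655 G=2048/3121] → run G
t=8: vr[A=256/205 B=1 E=1024/793 F=1024/655 G=3072/3121] → run G
t=9: vr[A=256/205 B=1 E=1024/793 F=1024/655 G=4096/3121] → run B
t=10: vr[A=256/205 B=2 E=1024/793 F=1024/655 G=4096/3121] → run A
t=11: vr[A=512/205 B=2 E=1024/793 F=1024/655 G=4096/3121] → run E
t=12: vr[A=512/205 B=2 E=1536/793 F=1024/655 G=4096/3121] → run G
t=13: vr[A=512/205 B=2 E=1536/793 F=1024/655 G=5120/3121] → run F
t=14: vr[A=512/205 B=2 E=1536/793 F=2048/655 G=5120/3121] → run G
t=15: vr[A=512/205 B=2 E=1536/793 F=2048/655] → run E
t=16: vr[A=512/205 B=2 E=2048/793 F=2048/655] → run B
t=17: vr[A=512/205 B=3 E=2048/793 F=2048/655] → run A
t=18: vr[B=3 E=2048/793 F=2048/655] → run E
t=19: vr[B=3 F=2048/655] → run B
t=20: vr[B=4 F=2048/655] → run F
t=21: vr[B=4 F=3072/655] → run B
t=22: vr[B=5 F=3072/655] → run F
t=23: vr[B=5 F=4096/655] → run B
t=24: vr[F=4096/655] → run F
t=25: (idle)
t=26: (idle)
t=27: (idle)

vruntime(A, start of tick 14) = 512/205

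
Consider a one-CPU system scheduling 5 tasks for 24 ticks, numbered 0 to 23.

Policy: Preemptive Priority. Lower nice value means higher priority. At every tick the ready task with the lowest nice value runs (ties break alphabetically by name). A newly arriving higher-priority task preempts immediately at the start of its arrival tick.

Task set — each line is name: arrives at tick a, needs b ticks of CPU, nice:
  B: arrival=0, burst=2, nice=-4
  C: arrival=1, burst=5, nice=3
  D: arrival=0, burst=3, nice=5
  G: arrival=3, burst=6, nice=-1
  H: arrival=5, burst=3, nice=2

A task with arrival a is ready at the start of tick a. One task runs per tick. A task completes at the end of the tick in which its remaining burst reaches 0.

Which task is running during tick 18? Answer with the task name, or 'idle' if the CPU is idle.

running at tick 18 = D

t=0: ready={B,D} → run B
t=1: ready={B,C,D} → run B
t=2: ready={C,D} → run C
t=3: ready={C,D,G} → run G
t=4: ready={C,D,G} → run G
t=5: ready={C,D,G,H} → run G
t=6: ready={C,D,G,H} → run G
t=7: ready={C,D,G,H} → run G
t=8: ready={C,D,G,H} → run G
t=9: ready={C,D,H} → run H
t=10: ready={C,D,H} → run H
t=11: ready={C,D,H} → run H
t=12: ready={C,D} → run C
t=13: ready={C,D} → run C
t=14: ready={C,D} → run C
t=15: ready={C,D} → run C
t=16: ready={D} → run D
t=17: ready={D} → run D
t=18: ready={D} → run D
t=19: (idle)
t=20: (idle)
t=21: (idle)
t=22: (idle)
t=23: (idle)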